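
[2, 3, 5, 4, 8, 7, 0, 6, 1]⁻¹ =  [6, 8, 0, 1, 3, 2, 7, 5, 4]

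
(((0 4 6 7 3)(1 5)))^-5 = (1 5)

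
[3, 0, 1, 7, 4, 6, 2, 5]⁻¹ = [1, 2, 6, 0, 4, 7, 5, 3]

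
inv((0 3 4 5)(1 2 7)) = (0 5 4 3)(1 7 2)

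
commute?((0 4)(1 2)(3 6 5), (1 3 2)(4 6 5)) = no:(0 4)(1 2)(3 6 5)*(1 3 2)(4 6 5) = (0 6 4)(2 3 5), (1 3 2)(4 6 5)*(0 4)(1 2)(3 6 5) = (0 4 5)(1 6 3)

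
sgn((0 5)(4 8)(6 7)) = -1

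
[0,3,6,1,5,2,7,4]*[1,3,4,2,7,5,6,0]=[1,2,6,3,5,4,0,7]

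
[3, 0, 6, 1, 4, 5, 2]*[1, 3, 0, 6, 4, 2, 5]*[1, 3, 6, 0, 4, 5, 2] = [2, 3, 5, 0, 4, 6, 1]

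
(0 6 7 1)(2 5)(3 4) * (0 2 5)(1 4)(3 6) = (0 3 1 2)(4 6 7)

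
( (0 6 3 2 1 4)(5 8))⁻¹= (0 4 1 2 3 6)(5 8)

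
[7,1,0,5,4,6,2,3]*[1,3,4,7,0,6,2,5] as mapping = [0→5,1→3,2→1,3→6,4→0,5→2,6→4,7→7] 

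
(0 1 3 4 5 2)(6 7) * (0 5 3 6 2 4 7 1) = (1 6)(2 5 4 3 7)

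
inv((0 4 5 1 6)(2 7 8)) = (0 6 1 5 4)(2 8 7)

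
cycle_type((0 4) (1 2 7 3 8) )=2.5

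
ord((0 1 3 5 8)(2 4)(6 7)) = 10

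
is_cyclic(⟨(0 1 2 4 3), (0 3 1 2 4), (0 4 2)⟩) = no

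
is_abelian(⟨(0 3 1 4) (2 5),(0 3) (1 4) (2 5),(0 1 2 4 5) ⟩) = no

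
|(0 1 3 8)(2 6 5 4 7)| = 20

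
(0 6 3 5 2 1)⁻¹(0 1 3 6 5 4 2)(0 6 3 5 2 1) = (0 5 3 2 4 1 6)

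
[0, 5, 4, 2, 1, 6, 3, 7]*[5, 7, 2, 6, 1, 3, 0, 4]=[5, 3, 1, 2, 7, 0, 6, 4]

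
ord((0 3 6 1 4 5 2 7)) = 8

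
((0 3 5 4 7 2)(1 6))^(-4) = (0 5 7)(2 3 4)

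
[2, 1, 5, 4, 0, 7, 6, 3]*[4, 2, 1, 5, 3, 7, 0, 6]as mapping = [0→1, 1→2, 2→7, 3→3, 4→4, 5→6, 6→0, 7→5]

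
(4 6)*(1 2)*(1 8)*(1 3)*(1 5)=(1 2 8 3 5)(4 6)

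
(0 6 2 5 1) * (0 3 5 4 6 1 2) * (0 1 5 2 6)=(0 5 6 1 3 2 4)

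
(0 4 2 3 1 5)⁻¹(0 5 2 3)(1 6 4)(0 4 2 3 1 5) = (0 3 1 4)(2 5 6)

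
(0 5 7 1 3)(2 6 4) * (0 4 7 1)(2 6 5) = (0 2 5 1 3 4 6 7)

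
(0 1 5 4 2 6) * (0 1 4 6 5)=(0 4 2 5 6 1)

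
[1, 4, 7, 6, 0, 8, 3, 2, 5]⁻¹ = [4, 0, 7, 6, 1, 8, 3, 2, 5]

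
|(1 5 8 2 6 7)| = 6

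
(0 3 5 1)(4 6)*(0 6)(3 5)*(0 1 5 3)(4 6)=(0 3)(1 4)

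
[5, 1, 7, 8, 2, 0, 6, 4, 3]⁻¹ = [5, 1, 4, 8, 7, 0, 6, 2, 3]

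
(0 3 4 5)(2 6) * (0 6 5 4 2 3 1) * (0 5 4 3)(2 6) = (0 1 5 2 4 3 6)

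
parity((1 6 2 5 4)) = even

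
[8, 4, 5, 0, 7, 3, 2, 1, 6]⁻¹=[3, 7, 6, 5, 1, 2, 8, 4, 0]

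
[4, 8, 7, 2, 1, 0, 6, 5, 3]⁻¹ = [5, 4, 3, 8, 0, 7, 6, 2, 1]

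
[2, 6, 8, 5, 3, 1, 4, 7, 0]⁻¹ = [8, 5, 0, 4, 6, 3, 1, 7, 2]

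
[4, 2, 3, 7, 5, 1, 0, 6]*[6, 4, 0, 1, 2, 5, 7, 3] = [2, 0, 1, 3, 5, 4, 6, 7]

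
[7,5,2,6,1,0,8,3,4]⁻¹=[5,4,2,7,8,1,3,0,6]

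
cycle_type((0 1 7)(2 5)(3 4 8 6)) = 2.3.4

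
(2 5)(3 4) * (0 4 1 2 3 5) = (0 4 5 3 1 2)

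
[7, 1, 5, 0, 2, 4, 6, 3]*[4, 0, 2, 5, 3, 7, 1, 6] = [6, 0, 7, 4, 2, 3, 1, 5]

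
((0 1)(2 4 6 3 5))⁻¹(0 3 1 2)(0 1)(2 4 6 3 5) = (0 4 1 5)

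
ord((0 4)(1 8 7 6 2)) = 10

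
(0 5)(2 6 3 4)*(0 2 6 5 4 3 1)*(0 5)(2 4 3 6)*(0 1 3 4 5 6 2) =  (0 4)(1 6 3 2)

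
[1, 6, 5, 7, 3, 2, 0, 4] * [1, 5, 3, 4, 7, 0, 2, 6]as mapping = [0→5, 1→2, 2→0, 3→6, 4→4, 5→3, 6→1, 7→7]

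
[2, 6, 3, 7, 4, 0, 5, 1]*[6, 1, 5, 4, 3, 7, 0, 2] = [5, 0, 4, 2, 3, 6, 7, 1]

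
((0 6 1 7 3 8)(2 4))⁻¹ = (0 8 3 7 1 6)(2 4)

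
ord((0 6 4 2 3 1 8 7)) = 8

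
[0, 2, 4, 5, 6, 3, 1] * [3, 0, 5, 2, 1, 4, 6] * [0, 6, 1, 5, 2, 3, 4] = [5, 3, 6, 2, 4, 1, 0]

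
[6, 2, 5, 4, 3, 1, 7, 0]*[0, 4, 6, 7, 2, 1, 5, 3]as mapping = [0→5, 1→6, 2→1, 3→2, 4→7, 5→4, 6→3, 7→0]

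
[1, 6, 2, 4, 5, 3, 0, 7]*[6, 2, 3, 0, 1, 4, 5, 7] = [2, 5, 3, 1, 4, 0, 6, 7]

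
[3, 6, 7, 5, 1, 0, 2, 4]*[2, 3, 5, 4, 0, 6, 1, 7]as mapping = [0→4, 1→1, 2→7, 3→6, 4→3, 5→2, 6→5, 7→0]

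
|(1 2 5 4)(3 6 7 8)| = 4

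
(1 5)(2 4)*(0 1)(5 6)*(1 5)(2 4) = (0 5)(1 6)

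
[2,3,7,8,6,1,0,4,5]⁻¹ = [6,5,0,1,7,8,4,2,3]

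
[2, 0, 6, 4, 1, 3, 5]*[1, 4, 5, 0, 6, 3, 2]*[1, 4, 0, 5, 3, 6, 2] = [6, 4, 0, 2, 3, 1, 5]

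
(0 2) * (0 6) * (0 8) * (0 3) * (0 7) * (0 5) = (0 2 6 8 3 7 5)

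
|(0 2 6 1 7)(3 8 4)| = 15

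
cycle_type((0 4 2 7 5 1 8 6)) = 8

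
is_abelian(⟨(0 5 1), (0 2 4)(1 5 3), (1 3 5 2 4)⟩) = no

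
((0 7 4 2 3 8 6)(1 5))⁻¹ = (0 6 8 3 2 4 7)(1 5)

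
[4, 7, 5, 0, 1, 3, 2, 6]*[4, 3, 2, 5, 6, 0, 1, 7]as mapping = [0→6, 1→7, 2→0, 3→4, 4→3, 5→5, 6→2, 7→1]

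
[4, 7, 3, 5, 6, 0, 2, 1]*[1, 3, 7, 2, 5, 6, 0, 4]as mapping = [0→5, 1→4, 2→2, 3→6, 4→0, 5→1, 6→7, 7→3]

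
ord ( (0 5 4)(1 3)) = 6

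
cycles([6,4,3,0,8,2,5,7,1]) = (0 6 5 2 3)(1 4 8)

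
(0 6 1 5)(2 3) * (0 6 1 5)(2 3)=(0 1)(5 6)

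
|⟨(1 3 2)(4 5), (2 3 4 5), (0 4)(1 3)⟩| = 720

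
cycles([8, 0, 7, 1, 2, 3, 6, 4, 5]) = (0 8 5 3 1)(2 7 4)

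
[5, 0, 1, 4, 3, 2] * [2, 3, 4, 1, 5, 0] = [0, 2, 3, 5, 1, 4]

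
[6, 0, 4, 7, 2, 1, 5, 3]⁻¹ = [1, 5, 4, 7, 2, 6, 0, 3]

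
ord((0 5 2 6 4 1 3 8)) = 8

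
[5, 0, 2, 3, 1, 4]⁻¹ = [1, 4, 2, 3, 5, 0]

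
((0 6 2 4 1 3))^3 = (0 4)(1 6)(2 3)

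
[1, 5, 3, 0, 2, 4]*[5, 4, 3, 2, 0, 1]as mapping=[0→4, 1→1, 2→2, 3→5, 4→3, 5→0]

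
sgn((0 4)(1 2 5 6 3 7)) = 1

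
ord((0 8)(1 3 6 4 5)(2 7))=10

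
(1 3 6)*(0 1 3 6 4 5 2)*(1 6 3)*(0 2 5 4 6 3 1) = (0 3 6)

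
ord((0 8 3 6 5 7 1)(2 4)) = 14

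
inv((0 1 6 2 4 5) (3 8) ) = (0 5 4 2 6 1) (3 8) 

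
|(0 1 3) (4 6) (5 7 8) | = 6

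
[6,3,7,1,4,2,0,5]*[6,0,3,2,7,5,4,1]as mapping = [0→4,1→2,2→1,3→0,4→7,5→3,6→6,7→5]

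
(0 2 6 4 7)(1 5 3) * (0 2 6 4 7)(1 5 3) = (0 6 7 2 4)(1 3 5)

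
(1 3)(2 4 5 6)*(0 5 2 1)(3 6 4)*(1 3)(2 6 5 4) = (0 4 6 3)(1 5 2)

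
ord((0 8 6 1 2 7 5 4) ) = 8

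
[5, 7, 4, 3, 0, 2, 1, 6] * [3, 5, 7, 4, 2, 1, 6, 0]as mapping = [0→1, 1→0, 2→2, 3→4, 4→3, 5→7, 6→5, 7→6]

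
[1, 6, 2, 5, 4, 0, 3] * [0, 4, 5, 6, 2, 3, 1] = [4, 1, 5, 3, 2, 0, 6]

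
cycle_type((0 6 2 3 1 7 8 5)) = 8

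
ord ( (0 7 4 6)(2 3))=4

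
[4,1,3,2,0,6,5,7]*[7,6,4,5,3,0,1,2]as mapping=[0→3,1→6,2→5,3→4,4→7,5→1,6→0,7→2]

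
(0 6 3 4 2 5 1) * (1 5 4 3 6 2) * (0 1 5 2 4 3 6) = (0 4 5 2 3 6)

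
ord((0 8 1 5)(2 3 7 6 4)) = 20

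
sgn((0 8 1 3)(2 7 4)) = -1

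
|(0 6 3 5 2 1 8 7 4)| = 9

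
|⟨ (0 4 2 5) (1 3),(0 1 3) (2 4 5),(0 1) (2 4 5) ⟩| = 720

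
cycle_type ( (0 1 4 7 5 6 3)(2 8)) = 2.7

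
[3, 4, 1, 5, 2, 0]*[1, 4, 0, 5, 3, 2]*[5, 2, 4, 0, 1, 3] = [3, 0, 1, 4, 5, 2]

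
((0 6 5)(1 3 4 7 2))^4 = (0 6 5)(1 2 7 4 3)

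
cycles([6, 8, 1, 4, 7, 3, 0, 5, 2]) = (0 6)(1 8 2)(3 4 7 5)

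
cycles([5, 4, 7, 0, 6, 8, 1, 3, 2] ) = (0 5 8 2 7 3)(1 4 6)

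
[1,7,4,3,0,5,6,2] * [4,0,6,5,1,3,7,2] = [0,2,1,5,4,3,7,6]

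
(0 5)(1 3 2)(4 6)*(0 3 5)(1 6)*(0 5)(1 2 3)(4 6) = (0 5 1)(2 4)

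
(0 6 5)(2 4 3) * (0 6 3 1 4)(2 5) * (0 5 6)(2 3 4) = (0 4 1 2 5)(3 6)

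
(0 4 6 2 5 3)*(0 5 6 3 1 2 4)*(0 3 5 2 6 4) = (0 3 2 4 5 1 6)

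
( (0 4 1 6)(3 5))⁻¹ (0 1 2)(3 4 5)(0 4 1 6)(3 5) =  (1 3 5)(2 4 6)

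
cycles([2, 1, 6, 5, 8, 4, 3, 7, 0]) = (0 2 6 3 5 4 8)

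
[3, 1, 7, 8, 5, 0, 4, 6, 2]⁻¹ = [5, 1, 8, 0, 6, 4, 7, 2, 3]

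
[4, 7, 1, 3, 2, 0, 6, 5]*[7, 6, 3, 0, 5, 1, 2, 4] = [5, 4, 6, 0, 3, 7, 2, 1]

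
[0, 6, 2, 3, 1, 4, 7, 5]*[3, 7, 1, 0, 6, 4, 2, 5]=[3, 2, 1, 0, 7, 6, 5, 4]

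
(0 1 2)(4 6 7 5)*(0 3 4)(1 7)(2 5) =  (0 7 2 3 4 6 1 5)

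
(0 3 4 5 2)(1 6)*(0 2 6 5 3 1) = (0 1 5 6)(3 4)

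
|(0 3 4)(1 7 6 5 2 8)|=6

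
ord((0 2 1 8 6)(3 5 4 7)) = 20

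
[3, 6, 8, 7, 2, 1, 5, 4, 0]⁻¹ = [8, 5, 4, 0, 7, 6, 1, 3, 2]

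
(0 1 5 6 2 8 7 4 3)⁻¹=(0 3 4 7 8 2 6 5 1)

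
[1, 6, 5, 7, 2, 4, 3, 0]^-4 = [1, 6, 4, 7, 5, 2, 3, 0]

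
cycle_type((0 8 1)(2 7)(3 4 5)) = 2.3^2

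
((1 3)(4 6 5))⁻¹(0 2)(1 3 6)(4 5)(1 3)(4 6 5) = (0 2)(1 5 3)(4 6)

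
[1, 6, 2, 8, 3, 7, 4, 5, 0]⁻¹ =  [8, 0, 2, 4, 6, 7, 1, 5, 3]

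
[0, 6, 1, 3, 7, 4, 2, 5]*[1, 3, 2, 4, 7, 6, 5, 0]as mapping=[0→1, 1→5, 2→3, 3→4, 4→0, 5→7, 6→2, 7→6]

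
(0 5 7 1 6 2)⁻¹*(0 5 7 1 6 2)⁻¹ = (0 6 7)(1 5 2)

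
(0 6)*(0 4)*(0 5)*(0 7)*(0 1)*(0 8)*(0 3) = (0 6 4 5 7 1 8 3) 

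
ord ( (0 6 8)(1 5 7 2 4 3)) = 6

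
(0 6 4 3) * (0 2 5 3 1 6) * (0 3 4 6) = (0 3 2 5 4 1)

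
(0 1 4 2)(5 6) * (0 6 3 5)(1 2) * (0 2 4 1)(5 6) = (0 4)(2 5 3 6)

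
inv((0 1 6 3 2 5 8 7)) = (0 7 8 5 2 3 6 1)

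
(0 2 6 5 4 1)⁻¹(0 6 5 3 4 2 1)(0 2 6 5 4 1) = (0 2 5 4 3 1 6)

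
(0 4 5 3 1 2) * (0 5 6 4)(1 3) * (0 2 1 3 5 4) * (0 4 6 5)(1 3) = (0 2 6 4 5 1 3)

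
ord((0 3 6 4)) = 4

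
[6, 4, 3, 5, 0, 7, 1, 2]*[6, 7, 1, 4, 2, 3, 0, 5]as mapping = [0→0, 1→2, 2→4, 3→3, 4→6, 5→5, 6→7, 7→1]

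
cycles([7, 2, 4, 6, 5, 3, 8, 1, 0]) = (0 7 1 2 4 5 3 6 8)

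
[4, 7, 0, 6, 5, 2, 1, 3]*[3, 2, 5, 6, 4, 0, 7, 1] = [4, 1, 3, 7, 0, 5, 2, 6]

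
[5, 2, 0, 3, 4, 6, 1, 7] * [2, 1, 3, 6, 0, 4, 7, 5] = [4, 3, 2, 6, 0, 7, 1, 5]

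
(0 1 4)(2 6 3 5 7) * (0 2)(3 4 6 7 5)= (0 1 6 4 2 7)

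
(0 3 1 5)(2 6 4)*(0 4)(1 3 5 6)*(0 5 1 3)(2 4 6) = (0 1 2 3)(5 6)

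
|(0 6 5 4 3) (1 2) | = 10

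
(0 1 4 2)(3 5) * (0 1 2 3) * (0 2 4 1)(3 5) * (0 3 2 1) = (0 4 5 1)(2 3)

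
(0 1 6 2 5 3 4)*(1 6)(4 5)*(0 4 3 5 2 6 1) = (0 1)(2 3)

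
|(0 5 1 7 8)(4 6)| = 10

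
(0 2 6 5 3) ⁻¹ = (0 3 5 6 2) 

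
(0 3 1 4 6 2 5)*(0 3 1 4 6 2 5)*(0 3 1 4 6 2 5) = (0 4 5 1 2 3 6)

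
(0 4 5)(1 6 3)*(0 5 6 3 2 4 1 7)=(0 1 3 7)(2 4 6)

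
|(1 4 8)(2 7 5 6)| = 12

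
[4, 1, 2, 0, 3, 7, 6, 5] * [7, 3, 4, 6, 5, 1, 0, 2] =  [5, 3, 4, 7, 6, 2, 0, 1]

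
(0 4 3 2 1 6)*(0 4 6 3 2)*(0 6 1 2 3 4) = (0 1 4 3 6)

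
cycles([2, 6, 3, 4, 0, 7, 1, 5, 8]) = (0 2 3 4) (1 6) (5 7) 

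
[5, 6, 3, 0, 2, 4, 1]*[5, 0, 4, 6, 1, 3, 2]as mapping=[0→3, 1→2, 2→6, 3→5, 4→4, 5→1, 6→0]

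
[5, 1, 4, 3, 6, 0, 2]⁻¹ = [5, 1, 6, 3, 2, 0, 4]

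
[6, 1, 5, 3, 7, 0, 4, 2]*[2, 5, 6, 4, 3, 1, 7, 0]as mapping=[0→7, 1→5, 2→1, 3→4, 4→0, 5→2, 6→3, 7→6]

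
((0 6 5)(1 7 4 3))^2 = (0 5 6)(1 4)(3 7)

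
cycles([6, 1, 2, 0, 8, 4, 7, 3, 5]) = (0 6 7 3)(4 8 5)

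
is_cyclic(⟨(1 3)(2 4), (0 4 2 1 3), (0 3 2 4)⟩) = no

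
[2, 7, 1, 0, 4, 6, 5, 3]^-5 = [0, 1, 2, 3, 4, 6, 5, 7]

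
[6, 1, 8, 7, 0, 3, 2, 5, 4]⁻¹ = [4, 1, 6, 5, 8, 7, 0, 3, 2]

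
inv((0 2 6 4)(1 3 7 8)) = (0 4 6 2)(1 8 7 3)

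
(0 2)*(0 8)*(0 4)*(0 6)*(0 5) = (0 2 8 4 6 5)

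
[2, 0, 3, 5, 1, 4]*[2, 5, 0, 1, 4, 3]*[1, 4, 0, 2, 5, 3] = [1, 0, 4, 2, 3, 5]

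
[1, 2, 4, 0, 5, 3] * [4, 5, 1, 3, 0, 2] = [5, 1, 0, 4, 2, 3]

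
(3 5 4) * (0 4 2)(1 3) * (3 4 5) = (0 5 2)(1 4)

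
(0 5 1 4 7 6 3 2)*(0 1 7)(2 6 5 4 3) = (0 4)(1 3 6 2)(5 7)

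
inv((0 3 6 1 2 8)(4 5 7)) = (0 8 2 1 6 3)(4 7 5)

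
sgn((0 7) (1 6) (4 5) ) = -1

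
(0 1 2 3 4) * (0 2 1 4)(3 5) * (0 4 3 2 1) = (0 3 4 1)(2 5)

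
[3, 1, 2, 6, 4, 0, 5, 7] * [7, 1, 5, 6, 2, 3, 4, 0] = [6, 1, 5, 4, 2, 7, 3, 0]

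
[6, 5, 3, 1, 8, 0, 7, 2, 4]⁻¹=[5, 3, 7, 2, 8, 1, 0, 6, 4]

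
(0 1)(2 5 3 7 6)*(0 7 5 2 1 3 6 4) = (0 3 5 6 1 7 4)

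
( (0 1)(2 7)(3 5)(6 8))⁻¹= (0 1)(2 7)(3 5)(6 8)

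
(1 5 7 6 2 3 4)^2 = (1 7 2 4 5 6 3)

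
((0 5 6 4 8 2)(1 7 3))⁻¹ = (0 2 8 4 6 5)(1 3 7)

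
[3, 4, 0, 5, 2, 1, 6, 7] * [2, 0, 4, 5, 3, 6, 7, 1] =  [5, 3, 2, 6, 4, 0, 7, 1]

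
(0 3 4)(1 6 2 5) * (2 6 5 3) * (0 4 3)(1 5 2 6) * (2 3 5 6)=(0 2)(1 3 5 6)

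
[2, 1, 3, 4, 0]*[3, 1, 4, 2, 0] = [4, 1, 2, 0, 3]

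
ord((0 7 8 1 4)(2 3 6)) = 15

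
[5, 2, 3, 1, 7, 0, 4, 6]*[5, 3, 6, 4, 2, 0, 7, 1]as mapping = [0→0, 1→6, 2→4, 3→3, 4→1, 5→5, 6→2, 7→7]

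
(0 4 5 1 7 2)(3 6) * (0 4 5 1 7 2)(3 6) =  (0 5 7)(1 2 4)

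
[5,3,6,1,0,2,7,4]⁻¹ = [4,3,5,1,7,0,2,6]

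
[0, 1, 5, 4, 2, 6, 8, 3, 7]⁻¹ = [0, 1, 4, 7, 3, 2, 5, 8, 6]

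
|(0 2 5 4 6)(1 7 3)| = 15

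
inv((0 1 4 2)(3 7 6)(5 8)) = (0 2 4 1)(3 6 7)(5 8)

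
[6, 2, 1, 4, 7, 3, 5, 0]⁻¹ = [7, 2, 1, 5, 3, 6, 0, 4]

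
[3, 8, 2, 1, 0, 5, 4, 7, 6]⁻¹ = [4, 3, 2, 0, 6, 5, 8, 7, 1]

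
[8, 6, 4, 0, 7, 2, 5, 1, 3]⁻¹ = [3, 7, 5, 8, 2, 6, 1, 4, 0]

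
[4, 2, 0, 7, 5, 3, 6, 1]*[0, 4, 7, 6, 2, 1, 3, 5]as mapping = [0→2, 1→7, 2→0, 3→5, 4→1, 5→6, 6→3, 7→4]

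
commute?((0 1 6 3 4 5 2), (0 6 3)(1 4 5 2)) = no:(0 1 6 3 4 5 2) * (0 6 3)(1 4 5 2) = (0 4 2 6)(1 3 5), (0 6 3)(1 4 5 2) * (0 1 6 3 4 5 2) = (0 3 1 5)(2 6 4)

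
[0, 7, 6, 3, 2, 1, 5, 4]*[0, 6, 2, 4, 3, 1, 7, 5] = [0, 5, 7, 4, 2, 6, 1, 3]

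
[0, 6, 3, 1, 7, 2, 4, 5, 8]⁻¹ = [0, 3, 5, 2, 6, 7, 1, 4, 8]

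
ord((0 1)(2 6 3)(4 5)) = 6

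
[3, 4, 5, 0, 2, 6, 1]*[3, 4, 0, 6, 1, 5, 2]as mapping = [0→6, 1→1, 2→5, 3→3, 4→0, 5→2, 6→4]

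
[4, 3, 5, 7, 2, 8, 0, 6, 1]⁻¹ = [6, 8, 4, 1, 0, 2, 7, 3, 5]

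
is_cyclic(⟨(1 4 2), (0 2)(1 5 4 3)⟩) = no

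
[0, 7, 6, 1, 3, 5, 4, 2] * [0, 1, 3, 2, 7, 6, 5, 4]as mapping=[0→0, 1→4, 2→5, 3→1, 4→2, 5→6, 6→7, 7→3]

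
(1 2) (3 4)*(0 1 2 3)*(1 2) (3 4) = (0 2 1 4) 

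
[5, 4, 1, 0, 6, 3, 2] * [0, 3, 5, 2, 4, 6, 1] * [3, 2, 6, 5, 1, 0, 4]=[4, 1, 5, 3, 2, 6, 0]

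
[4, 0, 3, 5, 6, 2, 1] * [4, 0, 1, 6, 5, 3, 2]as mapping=[0→5, 1→4, 2→6, 3→3, 4→2, 5→1, 6→0]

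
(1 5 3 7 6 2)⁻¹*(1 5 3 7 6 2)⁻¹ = (1 6 3)(2 7 5)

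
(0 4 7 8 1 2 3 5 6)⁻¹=(0 6 5 3 2 1 8 7 4)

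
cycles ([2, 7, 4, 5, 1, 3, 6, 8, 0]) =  (0 2 4 1 7 8)(3 5)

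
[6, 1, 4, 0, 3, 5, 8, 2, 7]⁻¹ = [3, 1, 7, 4, 2, 5, 0, 8, 6]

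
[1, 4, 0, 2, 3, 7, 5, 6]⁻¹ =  [2, 0, 3, 4, 1, 6, 7, 5]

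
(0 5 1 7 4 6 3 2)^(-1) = (0 2 3 6 4 7 1 5)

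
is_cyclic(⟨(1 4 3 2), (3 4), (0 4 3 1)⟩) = no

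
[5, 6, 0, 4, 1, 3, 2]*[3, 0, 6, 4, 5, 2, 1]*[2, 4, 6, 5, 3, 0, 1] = [6, 4, 5, 0, 2, 3, 1]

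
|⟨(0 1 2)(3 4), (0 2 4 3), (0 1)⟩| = 120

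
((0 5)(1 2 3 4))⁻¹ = (0 5)(1 4 3 2)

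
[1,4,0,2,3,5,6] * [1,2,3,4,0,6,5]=[2,0,1,3,4,6,5]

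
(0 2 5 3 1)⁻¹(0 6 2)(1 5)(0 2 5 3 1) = (0 3)(2 6 5)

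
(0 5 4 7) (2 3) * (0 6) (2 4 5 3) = (0 3 4 7 6) 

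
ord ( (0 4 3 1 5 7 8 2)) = 8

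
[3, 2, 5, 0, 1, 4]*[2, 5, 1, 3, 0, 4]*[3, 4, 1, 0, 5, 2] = [0, 4, 5, 1, 2, 3]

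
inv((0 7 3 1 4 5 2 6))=(0 6 2 5 4 1 3 7)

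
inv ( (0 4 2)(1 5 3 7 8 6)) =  (0 2 4)(1 6 8 7 3 5)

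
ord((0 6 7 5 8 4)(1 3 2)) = 6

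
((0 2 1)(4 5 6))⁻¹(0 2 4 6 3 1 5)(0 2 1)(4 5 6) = (0 6 2 1 5 4 3)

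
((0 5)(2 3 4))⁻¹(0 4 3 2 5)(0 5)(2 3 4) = (0 5 2 4 3)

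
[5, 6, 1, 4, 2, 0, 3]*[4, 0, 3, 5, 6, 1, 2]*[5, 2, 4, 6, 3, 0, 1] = [2, 4, 5, 1, 6, 3, 0] 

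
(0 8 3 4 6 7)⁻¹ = (0 7 6 4 3 8)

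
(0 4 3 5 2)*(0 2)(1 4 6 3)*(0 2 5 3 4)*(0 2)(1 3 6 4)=(0 4 3 6 1 2 5)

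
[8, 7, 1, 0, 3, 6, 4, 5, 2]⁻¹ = [3, 2, 8, 4, 6, 7, 5, 1, 0]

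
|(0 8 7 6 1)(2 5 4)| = 15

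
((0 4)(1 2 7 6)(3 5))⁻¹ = (0 4)(1 6 7 2)(3 5)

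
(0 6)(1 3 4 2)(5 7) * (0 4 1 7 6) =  (1 3)(2 7 5 6 4)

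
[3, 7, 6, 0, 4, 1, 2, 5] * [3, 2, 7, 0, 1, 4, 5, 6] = [0, 6, 5, 3, 1, 2, 7, 4]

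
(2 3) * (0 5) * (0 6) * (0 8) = (0 5 6 8)(2 3)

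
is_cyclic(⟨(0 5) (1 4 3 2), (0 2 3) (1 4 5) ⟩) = no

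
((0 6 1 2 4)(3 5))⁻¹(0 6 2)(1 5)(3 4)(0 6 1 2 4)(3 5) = (0 5)(1 4 6)(2 3)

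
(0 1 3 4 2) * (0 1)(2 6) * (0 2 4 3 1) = (0 2)(4 6)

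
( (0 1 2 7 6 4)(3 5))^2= (0 2 6)(1 7 4)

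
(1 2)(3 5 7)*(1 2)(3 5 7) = (3 7 5)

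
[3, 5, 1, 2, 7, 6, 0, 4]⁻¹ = [6, 2, 3, 0, 7, 1, 5, 4]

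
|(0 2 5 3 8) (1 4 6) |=15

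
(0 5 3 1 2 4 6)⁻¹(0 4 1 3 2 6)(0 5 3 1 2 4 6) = (0 5 6 2 1 4)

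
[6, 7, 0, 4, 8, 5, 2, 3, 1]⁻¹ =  [2, 8, 6, 7, 3, 5, 0, 1, 4]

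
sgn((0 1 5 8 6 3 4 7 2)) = 1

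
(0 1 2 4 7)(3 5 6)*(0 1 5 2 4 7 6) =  (0 5)(1 4 6 3 2 7)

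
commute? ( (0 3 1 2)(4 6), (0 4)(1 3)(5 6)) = no: (0 3 1 2)(4 6) * (0 4)(1 3)(5 6) = (0 1 2 4 5 6), (0 4)(1 3)(5 6) * (0 3 1 2)(4 6) = (0 6 5 4 3 2)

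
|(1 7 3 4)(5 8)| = 4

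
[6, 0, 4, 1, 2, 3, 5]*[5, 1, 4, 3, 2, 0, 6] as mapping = [0→6, 1→5, 2→2, 3→1, 4→4, 5→3, 6→0] 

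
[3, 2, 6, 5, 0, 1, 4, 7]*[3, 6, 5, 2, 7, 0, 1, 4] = [2, 5, 1, 0, 3, 6, 7, 4]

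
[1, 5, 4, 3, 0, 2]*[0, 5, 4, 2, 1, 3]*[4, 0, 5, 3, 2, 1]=[1, 3, 0, 5, 4, 2]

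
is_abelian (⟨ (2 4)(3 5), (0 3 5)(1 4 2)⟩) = no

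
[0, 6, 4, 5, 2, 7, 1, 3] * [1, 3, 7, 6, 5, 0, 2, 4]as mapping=[0→1, 1→2, 2→5, 3→0, 4→7, 5→4, 6→3, 7→6]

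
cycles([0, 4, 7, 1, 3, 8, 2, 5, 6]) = (1 4 3) (2 7 5 8 6) 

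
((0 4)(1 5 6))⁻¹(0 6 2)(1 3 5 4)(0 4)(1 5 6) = (0 5 3 6)(1 2 4)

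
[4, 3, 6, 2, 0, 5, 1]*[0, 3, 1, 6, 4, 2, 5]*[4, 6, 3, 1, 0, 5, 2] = [0, 2, 5, 6, 4, 3, 1] 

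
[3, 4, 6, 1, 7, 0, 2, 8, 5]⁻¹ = [5, 3, 6, 0, 1, 8, 2, 4, 7]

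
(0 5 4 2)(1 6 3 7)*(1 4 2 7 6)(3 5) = (0 3 6 5 2)(4 7)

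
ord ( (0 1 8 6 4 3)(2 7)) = 6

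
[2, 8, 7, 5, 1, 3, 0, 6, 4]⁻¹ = [6, 4, 0, 5, 8, 3, 7, 2, 1]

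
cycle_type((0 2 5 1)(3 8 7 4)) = 4^2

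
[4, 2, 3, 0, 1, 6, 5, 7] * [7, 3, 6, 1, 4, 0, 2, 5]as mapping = [0→4, 1→6, 2→1, 3→7, 4→3, 5→2, 6→0, 7→5]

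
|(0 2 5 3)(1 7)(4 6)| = 4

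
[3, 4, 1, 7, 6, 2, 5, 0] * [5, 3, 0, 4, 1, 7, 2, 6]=[4, 1, 3, 6, 2, 0, 7, 5]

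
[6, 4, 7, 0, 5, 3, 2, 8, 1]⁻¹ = [3, 8, 6, 5, 1, 4, 0, 2, 7]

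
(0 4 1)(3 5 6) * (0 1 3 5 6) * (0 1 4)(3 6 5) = (1 4 6 3 5)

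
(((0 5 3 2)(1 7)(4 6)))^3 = (0 2 3 5)(1 7)(4 6)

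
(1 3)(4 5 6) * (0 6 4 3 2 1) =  (0 6 3)(1 2)(4 5)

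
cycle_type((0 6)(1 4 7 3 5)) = 2.5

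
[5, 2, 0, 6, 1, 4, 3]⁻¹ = [2, 4, 1, 6, 5, 0, 3]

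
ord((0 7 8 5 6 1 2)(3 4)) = 14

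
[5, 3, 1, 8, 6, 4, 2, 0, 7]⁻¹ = [7, 2, 6, 1, 5, 0, 4, 8, 3]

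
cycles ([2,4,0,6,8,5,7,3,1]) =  (0 2)(1 4 8)(3 6 7)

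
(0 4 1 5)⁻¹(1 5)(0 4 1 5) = (0 5)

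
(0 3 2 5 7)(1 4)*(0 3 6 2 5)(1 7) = (0 6 2)(1 4 7 3 5)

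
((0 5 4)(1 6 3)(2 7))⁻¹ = (0 4 5)(1 3 6)(2 7)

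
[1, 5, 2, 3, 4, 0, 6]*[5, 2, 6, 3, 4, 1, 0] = [2, 1, 6, 3, 4, 5, 0]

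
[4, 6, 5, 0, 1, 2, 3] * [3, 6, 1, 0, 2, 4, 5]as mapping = [0→2, 1→5, 2→4, 3→3, 4→6, 5→1, 6→0]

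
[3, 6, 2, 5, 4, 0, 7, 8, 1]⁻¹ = [5, 8, 2, 0, 4, 3, 1, 6, 7]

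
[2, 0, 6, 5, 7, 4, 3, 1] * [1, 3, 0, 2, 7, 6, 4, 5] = [0, 1, 4, 6, 5, 7, 2, 3]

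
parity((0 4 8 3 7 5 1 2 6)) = even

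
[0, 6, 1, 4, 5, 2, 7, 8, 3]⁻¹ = [0, 2, 5, 8, 3, 4, 1, 6, 7]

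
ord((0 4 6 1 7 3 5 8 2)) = 9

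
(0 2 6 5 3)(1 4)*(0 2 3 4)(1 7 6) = (0 3 2 1)(4 7 6 5)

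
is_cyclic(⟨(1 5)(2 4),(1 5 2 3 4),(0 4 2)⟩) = no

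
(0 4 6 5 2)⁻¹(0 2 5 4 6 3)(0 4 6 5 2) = (0 2 6 5 3 4)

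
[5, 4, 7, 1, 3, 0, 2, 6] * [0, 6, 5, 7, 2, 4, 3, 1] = [4, 2, 1, 6, 7, 0, 5, 3]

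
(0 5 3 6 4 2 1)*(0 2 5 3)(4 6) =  (0 3 4 5)(1 2)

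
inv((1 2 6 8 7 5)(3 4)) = (1 5 7 8 6 2)(3 4)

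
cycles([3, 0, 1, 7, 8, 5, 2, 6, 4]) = (0 3 7 6 2 1)(4 8)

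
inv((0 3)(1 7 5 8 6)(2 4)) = (0 3)(1 6 8 5 7)(2 4)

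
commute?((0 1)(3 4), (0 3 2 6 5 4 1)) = no:(0 1)(3 4) * (0 3 2 6 5 4 1) = (1 3)(2 6 5 4), (0 3 2 6 5 4 1) * (0 1)(3 4) = (0 4)(2 6 5 3)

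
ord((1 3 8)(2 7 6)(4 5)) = 6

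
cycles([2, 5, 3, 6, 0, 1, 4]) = (0 2 3 6 4)(1 5)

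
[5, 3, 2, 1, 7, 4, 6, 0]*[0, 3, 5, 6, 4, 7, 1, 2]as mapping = [0→7, 1→6, 2→5, 3→3, 4→2, 5→4, 6→1, 7→0]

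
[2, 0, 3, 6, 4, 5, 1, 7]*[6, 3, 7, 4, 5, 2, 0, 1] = [7, 6, 4, 0, 5, 2, 3, 1]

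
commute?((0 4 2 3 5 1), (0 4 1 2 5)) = no:(0 4 2 3 5 1) * (0 4 1 2 5) = (0 1 4 5 2 3), (0 4 1 2 5) * (0 4 2 3 5 1) = (0 2 1 3 5 4)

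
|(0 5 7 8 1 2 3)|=7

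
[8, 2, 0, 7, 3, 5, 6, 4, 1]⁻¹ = [2, 8, 1, 4, 7, 5, 6, 3, 0]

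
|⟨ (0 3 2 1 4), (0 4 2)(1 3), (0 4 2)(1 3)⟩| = 120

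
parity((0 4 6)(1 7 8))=even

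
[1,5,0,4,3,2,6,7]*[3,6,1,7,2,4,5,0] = [6,4,3,2,7,1,5,0]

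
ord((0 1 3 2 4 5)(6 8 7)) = 6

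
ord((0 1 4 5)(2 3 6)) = 12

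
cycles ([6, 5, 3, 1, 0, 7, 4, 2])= (0 6 4)(1 5 7 2 3)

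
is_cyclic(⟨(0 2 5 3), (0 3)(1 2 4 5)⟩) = no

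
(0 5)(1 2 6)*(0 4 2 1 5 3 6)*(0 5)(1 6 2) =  (0 3 2 5 4 1 6)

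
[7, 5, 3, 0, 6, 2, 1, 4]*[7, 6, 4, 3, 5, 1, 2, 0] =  [0, 1, 3, 7, 2, 4, 6, 5]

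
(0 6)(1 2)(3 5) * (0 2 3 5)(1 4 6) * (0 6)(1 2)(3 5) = (0 2 4)(1 5 3 6)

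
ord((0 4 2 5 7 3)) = 6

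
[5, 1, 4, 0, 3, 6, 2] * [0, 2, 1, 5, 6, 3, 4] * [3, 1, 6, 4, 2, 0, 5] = [4, 6, 5, 3, 0, 2, 1]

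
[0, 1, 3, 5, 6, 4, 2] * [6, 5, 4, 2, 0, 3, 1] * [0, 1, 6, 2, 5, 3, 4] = [4, 3, 6, 2, 1, 0, 5]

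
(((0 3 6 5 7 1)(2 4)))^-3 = (0 5)(1 6)(2 4)(3 7)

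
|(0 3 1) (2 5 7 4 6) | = 15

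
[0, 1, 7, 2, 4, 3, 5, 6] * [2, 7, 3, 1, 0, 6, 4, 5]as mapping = [0→2, 1→7, 2→5, 3→3, 4→0, 5→1, 6→6, 7→4]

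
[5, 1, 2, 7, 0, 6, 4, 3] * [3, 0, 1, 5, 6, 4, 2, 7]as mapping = [0→4, 1→0, 2→1, 3→7, 4→3, 5→2, 6→6, 7→5]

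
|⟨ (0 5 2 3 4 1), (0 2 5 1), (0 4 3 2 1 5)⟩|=720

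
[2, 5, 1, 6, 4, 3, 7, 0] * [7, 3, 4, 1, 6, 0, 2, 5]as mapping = [0→4, 1→0, 2→3, 3→2, 4→6, 5→1, 6→5, 7→7]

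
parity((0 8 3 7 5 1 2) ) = even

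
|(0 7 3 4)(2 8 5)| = 12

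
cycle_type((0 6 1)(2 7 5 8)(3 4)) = 2.3.4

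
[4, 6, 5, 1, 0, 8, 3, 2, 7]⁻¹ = [4, 3, 7, 6, 0, 2, 1, 8, 5]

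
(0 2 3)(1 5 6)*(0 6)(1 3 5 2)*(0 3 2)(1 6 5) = (0 6 2 1)(3 5)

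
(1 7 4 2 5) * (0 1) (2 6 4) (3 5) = (0 1 7 2 3 5) (4 6) 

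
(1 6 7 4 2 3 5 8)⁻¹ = (1 8 5 3 2 4 7 6)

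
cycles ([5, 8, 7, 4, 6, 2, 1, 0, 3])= (0 5 2 7)(1 8 3 4 6)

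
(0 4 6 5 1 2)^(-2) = (0 1 6)(2 5 4)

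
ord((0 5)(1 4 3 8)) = 4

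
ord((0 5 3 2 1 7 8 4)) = 8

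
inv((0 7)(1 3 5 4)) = (0 7)(1 4 5 3)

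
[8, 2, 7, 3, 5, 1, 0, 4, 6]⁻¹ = [6, 5, 1, 3, 7, 4, 8, 2, 0]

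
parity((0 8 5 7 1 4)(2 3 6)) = odd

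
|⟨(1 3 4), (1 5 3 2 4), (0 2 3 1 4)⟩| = 360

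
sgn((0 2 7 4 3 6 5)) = 1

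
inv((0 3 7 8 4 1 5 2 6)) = (0 6 2 5 1 4 8 7 3)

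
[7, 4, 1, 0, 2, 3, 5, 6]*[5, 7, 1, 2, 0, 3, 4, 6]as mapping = [0→6, 1→0, 2→7, 3→5, 4→1, 5→2, 6→3, 7→4]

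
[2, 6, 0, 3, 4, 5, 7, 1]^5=[2, 7, 0, 3, 4, 5, 1, 6]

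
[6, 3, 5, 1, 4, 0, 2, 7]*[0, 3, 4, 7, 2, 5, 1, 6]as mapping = [0→1, 1→7, 2→5, 3→3, 4→2, 5→0, 6→4, 7→6]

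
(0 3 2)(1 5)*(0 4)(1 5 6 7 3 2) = (0 2 4)(1 6 7 3)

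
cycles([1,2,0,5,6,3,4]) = (0 1 2)(3 5)(4 6)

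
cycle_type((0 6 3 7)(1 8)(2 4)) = 2^2.4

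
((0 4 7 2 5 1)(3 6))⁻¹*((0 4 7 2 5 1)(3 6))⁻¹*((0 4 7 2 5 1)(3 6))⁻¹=(0 2)(1 7)(3 6)(4 5)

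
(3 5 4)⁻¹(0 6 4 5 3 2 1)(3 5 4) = (0 6 3 4 5 2 1)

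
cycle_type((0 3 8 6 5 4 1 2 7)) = 9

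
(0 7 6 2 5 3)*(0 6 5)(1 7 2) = (0 2)(1 7 5 3 6)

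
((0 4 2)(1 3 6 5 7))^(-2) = (0 4 2)(1 5 3 7 6)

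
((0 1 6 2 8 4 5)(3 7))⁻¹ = (0 5 4 8 2 6 1)(3 7)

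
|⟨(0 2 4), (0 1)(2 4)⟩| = 12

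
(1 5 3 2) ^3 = (1 2 3 5) 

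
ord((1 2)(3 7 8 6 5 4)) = 6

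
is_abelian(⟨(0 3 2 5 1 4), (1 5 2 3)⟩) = no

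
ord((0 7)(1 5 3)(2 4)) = 6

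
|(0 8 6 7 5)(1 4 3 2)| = 20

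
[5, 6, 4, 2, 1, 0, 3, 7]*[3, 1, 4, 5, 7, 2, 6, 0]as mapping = [0→2, 1→6, 2→7, 3→4, 4→1, 5→3, 6→5, 7→0]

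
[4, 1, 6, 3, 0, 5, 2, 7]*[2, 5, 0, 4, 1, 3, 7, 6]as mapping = [0→1, 1→5, 2→7, 3→4, 4→2, 5→3, 6→0, 7→6]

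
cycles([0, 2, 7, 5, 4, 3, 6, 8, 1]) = (1 2 7 8) (3 5) 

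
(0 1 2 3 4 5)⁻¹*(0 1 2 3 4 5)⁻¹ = (0 4 2)(1 5 3)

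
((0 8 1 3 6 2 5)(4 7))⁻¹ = (0 5 2 6 3 1 8)(4 7)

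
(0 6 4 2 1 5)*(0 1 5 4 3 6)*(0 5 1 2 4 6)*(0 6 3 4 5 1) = (0 1 3 6 4 5 2)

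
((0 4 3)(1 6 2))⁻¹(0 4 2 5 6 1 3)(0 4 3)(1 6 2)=(0 4 3 1 5 2 6)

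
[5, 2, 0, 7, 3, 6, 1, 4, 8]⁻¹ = [2, 6, 1, 4, 7, 0, 5, 3, 8]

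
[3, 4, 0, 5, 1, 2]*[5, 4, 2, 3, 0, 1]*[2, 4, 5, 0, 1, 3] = [0, 2, 3, 4, 1, 5]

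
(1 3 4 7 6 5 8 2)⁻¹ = (1 2 8 5 6 7 4 3)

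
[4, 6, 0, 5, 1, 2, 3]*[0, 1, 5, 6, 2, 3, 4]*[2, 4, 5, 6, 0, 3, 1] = [5, 0, 2, 6, 4, 3, 1]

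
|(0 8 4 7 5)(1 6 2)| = 15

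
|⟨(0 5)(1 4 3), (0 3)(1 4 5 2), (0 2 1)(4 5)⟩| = 720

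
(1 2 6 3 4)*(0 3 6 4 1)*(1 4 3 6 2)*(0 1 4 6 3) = (0 3 6 2)(1 4)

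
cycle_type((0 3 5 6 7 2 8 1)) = 8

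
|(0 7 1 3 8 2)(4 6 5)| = 6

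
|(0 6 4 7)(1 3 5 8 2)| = 20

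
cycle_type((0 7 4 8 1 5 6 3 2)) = 9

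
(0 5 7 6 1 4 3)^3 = (0 6 3 7 4 5 1)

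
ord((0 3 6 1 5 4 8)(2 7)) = 14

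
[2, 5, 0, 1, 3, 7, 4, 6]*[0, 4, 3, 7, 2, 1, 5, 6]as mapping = [0→3, 1→1, 2→0, 3→4, 4→7, 5→6, 6→2, 7→5]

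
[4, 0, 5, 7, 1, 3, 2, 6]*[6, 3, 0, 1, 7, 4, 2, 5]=[7, 6, 4, 5, 3, 1, 0, 2]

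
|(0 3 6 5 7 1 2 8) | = 8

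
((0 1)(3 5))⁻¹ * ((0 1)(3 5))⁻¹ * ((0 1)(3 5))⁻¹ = (0 1)(3 5)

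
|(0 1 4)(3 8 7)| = 3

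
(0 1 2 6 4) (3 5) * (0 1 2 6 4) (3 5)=(0 2 4 1 6) 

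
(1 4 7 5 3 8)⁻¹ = (1 8 3 5 7 4)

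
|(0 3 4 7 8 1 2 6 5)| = 9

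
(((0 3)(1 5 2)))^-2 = (1 5 2)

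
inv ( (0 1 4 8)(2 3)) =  (0 8 4 1)(2 3)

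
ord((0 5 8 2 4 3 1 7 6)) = 9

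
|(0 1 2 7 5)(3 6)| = 10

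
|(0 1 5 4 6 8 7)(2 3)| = 14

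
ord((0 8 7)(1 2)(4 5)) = 6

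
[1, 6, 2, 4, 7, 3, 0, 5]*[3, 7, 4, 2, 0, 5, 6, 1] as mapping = [0→7, 1→6, 2→4, 3→0, 4→1, 5→2, 6→3, 7→5] 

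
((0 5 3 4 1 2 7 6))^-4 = (0 1)(2 5)(3 7)(4 6)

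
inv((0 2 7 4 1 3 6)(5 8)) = (0 6 3 1 4 7 2)(5 8)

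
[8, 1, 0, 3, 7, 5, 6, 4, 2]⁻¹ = [2, 1, 8, 3, 7, 5, 6, 4, 0]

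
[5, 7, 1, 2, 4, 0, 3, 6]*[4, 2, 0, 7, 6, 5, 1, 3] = [5, 3, 2, 0, 6, 4, 7, 1]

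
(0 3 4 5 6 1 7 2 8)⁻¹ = (0 8 2 7 1 6 5 4 3)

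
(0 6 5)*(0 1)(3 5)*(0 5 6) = (1 5)(3 6)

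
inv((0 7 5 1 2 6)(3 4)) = (0 6 2 1 5 7)(3 4)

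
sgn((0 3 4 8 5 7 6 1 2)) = 1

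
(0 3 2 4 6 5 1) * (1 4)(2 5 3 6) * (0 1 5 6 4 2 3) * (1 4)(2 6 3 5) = (0 1 4 5 6)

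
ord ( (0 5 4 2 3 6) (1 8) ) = 6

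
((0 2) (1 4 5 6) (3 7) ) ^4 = () 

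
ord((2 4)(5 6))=2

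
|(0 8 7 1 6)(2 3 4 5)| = 20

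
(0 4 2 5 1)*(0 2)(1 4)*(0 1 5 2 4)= (0 5)(1 4)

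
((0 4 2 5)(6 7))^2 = (0 2)(4 5)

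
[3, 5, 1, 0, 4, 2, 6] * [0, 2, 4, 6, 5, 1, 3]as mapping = [0→6, 1→1, 2→2, 3→0, 4→5, 5→4, 6→3]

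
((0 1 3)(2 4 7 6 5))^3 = (2 6 4 5 7)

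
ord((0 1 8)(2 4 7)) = 3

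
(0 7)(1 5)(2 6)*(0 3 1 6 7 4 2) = (0 4 2 7 3 1 5 6)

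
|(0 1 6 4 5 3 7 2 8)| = 9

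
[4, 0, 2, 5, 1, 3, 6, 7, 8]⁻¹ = [1, 4, 2, 5, 0, 3, 6, 7, 8]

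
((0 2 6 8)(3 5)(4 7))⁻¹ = (0 8 6 2)(3 5)(4 7)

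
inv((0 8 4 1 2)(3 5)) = (0 2 1 4 8)(3 5)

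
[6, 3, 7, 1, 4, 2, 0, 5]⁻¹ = [6, 3, 5, 1, 4, 7, 0, 2]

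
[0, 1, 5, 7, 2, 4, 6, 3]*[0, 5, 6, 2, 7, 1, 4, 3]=[0, 5, 1, 3, 6, 7, 4, 2]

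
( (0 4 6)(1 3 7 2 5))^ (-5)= (0 4 6)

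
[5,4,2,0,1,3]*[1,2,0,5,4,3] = [3,4,0,1,2,5]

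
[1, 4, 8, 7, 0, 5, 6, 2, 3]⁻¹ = [4, 0, 7, 8, 1, 5, 6, 3, 2]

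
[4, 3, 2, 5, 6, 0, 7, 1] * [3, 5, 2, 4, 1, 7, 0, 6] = [1, 4, 2, 7, 0, 3, 6, 5]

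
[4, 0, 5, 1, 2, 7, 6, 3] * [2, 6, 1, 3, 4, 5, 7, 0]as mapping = [0→4, 1→2, 2→5, 3→6, 4→1, 5→0, 6→7, 7→3]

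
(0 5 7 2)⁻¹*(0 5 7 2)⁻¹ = (0 7)(2 5)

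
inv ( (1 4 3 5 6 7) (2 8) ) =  (1 7 6 5 3 4) (2 8) 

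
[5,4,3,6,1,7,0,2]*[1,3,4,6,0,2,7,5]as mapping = [0→2,1→0,2→6,3→7,4→3,5→5,6→1,7→4]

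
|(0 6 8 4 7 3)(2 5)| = 6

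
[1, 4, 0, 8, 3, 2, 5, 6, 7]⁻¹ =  [2, 0, 5, 4, 1, 6, 7, 8, 3]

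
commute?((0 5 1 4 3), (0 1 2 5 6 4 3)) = no:(0 5 1 4 3)*(0 1 2 5 6 4 3) = (0 6 4)(1 3)(2 5), (0 1 2 5 6 4 3)*(0 5 1 4 3) = (0 4)(1 2)(3 5 6)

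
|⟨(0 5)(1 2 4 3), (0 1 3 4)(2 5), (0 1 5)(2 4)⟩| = 720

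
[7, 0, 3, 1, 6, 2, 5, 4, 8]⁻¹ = [1, 3, 5, 2, 7, 6, 4, 0, 8]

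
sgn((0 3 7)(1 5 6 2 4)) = 1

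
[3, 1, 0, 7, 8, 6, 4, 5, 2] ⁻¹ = [2, 1, 8, 0, 6, 7, 5, 3, 4] 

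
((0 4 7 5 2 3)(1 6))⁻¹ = (0 3 2 5 7 4)(1 6)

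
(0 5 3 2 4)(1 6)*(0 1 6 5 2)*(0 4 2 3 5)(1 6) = (0 3 4 6 1)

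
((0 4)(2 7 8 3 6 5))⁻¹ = (0 4)(2 5 6 3 8 7)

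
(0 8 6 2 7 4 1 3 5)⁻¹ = (0 5 3 1 4 7 2 6 8)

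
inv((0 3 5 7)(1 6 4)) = (0 7 5 3)(1 4 6)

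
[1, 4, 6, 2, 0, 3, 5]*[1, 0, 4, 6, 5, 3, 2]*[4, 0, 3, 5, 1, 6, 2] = [4, 6, 3, 1, 0, 2, 5] 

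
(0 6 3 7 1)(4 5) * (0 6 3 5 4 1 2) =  (0 3 7 2)(1 6 5)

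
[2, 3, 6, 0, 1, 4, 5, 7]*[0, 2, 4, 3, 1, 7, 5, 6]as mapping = [0→4, 1→3, 2→5, 3→0, 4→2, 5→1, 6→7, 7→6]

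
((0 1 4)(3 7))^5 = (0 4 1)(3 7)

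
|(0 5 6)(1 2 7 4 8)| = 15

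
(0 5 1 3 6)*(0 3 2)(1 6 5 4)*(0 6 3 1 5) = (0 4 5 3)(1 2 6)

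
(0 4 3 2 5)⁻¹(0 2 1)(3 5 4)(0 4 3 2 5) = (0 3 2)(1 4 5)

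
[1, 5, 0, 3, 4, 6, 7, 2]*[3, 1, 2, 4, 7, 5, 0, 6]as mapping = [0→1, 1→5, 2→3, 3→4, 4→7, 5→0, 6→6, 7→2]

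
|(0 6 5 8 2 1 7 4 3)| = 9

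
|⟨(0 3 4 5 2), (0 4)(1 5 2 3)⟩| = 360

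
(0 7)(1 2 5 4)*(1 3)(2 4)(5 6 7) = (0 5 2 6 7)(1 4 3)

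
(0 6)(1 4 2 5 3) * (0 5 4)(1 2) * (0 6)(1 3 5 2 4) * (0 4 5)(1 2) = (0 4 3 5)(1 6)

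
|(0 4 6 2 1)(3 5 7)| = 15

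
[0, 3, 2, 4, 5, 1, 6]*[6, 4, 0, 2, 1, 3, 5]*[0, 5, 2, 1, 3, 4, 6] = [6, 2, 0, 5, 1, 3, 4]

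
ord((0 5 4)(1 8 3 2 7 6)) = 6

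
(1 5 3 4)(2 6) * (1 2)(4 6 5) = (1 4 2 5 3 6)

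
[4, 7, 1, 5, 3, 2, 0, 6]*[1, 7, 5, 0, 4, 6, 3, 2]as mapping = [0→4, 1→2, 2→7, 3→6, 4→0, 5→5, 6→1, 7→3]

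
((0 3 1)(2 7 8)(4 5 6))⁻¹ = (0 1 3)(2 8 7)(4 6 5)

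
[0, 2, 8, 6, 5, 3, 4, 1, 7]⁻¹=[0, 7, 1, 5, 6, 4, 3, 8, 2]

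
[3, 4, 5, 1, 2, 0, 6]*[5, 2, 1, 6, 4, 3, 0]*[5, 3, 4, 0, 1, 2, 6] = [6, 1, 0, 4, 3, 2, 5]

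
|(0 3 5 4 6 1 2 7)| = 8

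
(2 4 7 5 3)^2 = (2 7 3 4 5)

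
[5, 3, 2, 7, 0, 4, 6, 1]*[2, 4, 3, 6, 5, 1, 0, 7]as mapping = [0→1, 1→6, 2→3, 3→7, 4→2, 5→5, 6→0, 7→4]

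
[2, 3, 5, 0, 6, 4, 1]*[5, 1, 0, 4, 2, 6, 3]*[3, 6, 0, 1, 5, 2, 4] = [3, 5, 4, 2, 1, 0, 6]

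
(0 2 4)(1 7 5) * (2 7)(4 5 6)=(0 7 6 4)(1 2 5)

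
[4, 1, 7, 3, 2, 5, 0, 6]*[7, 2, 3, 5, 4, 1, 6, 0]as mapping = [0→4, 1→2, 2→0, 3→5, 4→3, 5→1, 6→7, 7→6]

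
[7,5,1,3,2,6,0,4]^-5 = [4,6,5,3,1,0,7,2]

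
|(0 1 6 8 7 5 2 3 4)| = 9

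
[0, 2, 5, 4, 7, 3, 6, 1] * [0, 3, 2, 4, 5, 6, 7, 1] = [0, 2, 6, 5, 1, 4, 7, 3]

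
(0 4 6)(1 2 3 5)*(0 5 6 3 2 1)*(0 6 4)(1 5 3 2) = (1 5 6 3 4 2)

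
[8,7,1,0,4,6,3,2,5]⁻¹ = [3,2,7,6,4,8,5,1,0]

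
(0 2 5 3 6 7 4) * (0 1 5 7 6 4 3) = (0 2 7 3 4 1 5)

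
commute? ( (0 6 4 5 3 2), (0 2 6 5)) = no: (0 6 4 5 3 2) * (0 2 6 5) = (0 5 3 6 4), (0 2 6 5) * (0 6 4 5 3 2) = (2 4 5 6 3)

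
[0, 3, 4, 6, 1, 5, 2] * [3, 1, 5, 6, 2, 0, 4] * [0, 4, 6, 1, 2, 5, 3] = [1, 3, 6, 2, 4, 0, 5]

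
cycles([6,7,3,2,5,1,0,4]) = (0 6)(1 7 4 5)(2 3)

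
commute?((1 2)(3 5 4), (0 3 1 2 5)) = no:(1 2)(3 5 4)*(0 3 1 2 5) = (0 3)(1 5 4), (0 3 1 2 5)*(1 2)(3 5 4) = (0 5)(2 4 3)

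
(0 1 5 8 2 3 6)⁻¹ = (0 6 3 2 8 5 1)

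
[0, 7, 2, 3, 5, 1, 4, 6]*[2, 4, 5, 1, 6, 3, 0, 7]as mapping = [0→2, 1→7, 2→5, 3→1, 4→3, 5→4, 6→6, 7→0]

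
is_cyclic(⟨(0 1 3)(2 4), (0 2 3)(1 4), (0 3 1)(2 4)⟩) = no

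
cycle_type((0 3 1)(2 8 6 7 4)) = 3.5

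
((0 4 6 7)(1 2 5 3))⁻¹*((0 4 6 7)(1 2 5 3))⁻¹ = (0 6)(1 5)(2 3)(4 7)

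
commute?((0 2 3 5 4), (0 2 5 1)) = no:(0 2 3 5 4) * (0 2 5 1) = (0 5 4 2 3 1), (0 2 5 1) * (0 2 3 5 4) = (0 3 5 1 2 4)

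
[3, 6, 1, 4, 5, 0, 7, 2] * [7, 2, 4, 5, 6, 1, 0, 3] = [5, 0, 2, 6, 1, 7, 3, 4] 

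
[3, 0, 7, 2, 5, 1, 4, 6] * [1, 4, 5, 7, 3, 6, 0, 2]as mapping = [0→7, 1→1, 2→2, 3→5, 4→6, 5→4, 6→3, 7→0]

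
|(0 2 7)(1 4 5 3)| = 12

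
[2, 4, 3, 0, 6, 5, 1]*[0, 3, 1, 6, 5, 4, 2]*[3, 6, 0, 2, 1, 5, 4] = [6, 5, 4, 3, 0, 1, 2]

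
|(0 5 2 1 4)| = 5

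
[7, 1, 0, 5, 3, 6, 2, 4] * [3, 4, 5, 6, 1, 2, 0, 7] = [7, 4, 3, 2, 6, 0, 5, 1]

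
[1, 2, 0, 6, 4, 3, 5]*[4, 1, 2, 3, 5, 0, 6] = [1, 2, 4, 6, 5, 3, 0]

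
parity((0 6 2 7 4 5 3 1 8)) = even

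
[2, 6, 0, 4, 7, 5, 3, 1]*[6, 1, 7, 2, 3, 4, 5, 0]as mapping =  [0→7, 1→5, 2→6, 3→3, 4→0, 5→4, 6→2, 7→1]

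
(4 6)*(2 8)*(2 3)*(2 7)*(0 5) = (0 5) (2 8 3 7) (4 6) 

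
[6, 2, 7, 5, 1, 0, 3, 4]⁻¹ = [5, 4, 1, 6, 7, 3, 0, 2]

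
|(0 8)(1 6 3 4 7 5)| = 6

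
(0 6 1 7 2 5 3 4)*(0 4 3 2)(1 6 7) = (0 7)(2 5)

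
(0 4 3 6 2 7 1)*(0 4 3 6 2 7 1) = (0 3 2 1 4 6 7)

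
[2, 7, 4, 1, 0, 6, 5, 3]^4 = [2, 7, 4, 1, 0, 5, 6, 3]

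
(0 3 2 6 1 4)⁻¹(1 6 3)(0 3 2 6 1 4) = (1 2 4)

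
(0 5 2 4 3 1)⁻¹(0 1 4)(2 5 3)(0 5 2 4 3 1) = (0 3 5)(1 4 2)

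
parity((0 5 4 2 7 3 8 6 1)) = even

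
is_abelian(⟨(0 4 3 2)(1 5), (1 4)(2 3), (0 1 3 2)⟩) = no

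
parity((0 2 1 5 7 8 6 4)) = odd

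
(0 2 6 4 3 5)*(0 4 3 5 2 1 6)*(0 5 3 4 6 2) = (0 1 2 5 6 4 3)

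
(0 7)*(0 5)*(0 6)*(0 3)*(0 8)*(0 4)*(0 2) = (0 7 5 6 3 8 4 2)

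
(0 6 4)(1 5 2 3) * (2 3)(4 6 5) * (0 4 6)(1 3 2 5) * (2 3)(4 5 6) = (0 1 4 5 3 2 6)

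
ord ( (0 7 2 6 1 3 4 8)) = 8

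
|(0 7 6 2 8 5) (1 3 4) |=6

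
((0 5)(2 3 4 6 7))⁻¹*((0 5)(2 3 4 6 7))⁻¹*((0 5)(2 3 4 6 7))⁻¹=(0 5)(2 4 7 3 6)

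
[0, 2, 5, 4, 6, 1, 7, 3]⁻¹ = [0, 5, 1, 7, 3, 2, 4, 6]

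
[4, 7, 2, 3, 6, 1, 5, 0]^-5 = [4, 7, 2, 3, 6, 1, 5, 0]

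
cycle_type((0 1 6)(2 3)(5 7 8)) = 2.3^2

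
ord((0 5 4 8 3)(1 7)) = 10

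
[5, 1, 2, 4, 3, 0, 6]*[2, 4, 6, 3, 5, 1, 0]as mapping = [0→1, 1→4, 2→6, 3→5, 4→3, 5→2, 6→0]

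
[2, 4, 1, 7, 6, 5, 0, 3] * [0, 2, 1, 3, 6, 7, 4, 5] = [1, 6, 2, 5, 4, 7, 0, 3]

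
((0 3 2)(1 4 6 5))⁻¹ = (0 2 3)(1 5 6 4)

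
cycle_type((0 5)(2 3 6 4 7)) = 2.5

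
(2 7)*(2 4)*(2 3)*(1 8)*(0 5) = (0 5)(1 8)(2 7 4 3)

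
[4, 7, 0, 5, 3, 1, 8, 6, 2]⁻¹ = [2, 5, 8, 4, 0, 3, 7, 1, 6]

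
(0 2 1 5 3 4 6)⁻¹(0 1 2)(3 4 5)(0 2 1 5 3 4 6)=(1 2 5)(3 4 6)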